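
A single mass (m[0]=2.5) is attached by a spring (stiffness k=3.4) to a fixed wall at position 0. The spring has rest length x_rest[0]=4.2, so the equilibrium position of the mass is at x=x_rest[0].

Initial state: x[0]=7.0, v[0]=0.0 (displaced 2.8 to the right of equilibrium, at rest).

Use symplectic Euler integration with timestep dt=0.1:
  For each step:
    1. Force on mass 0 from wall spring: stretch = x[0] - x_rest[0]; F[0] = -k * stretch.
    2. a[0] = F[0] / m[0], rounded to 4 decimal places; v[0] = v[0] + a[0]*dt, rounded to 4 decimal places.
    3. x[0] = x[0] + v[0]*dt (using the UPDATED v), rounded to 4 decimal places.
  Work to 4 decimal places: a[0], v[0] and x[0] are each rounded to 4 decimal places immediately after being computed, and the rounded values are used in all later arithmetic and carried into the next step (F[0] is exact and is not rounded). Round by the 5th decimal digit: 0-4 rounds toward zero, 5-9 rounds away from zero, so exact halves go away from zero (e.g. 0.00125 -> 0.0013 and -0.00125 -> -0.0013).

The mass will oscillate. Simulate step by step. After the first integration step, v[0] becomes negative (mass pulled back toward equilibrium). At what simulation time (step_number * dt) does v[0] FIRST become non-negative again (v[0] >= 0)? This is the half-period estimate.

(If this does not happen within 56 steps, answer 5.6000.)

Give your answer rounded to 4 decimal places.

Answer: 2.7000

Derivation:
Step 0: x=[7.0000] v=[0.0000]
Step 1: x=[6.9619] v=[-0.3808]
Step 2: x=[6.8863] v=[-0.7564]
Step 3: x=[6.7741] v=[-1.1217]
Step 4: x=[6.6269] v=[-1.4718]
Step 5: x=[6.4467] v=[-1.8019]
Step 6: x=[6.2360] v=[-2.1075]
Step 7: x=[5.9976] v=[-2.3844]
Step 8: x=[5.7347] v=[-2.6289]
Step 9: x=[5.4509] v=[-2.8376]
Step 10: x=[5.1501] v=[-3.0077]
Step 11: x=[4.8364] v=[-3.1369]
Step 12: x=[4.5141] v=[-3.2235]
Step 13: x=[4.1875] v=[-3.2662]
Step 14: x=[3.8611] v=[-3.2645]
Step 15: x=[3.5393] v=[-3.2184]
Step 16: x=[3.2265] v=[-3.1285]
Step 17: x=[2.9269] v=[-2.9961]
Step 18: x=[2.6446] v=[-2.8230]
Step 19: x=[2.3835] v=[-2.6115]
Step 20: x=[2.1471] v=[-2.3645]
Step 21: x=[1.9386] v=[-2.0853]
Step 22: x=[1.7608] v=[-1.7778]
Step 23: x=[1.6162] v=[-1.4461]
Step 24: x=[1.5067] v=[-1.0947]
Step 25: x=[1.4339] v=[-0.7284]
Step 26: x=[1.3987] v=[-0.3522]
Step 27: x=[1.4016] v=[0.0288]
First v>=0 after going negative at step 27, time=2.7000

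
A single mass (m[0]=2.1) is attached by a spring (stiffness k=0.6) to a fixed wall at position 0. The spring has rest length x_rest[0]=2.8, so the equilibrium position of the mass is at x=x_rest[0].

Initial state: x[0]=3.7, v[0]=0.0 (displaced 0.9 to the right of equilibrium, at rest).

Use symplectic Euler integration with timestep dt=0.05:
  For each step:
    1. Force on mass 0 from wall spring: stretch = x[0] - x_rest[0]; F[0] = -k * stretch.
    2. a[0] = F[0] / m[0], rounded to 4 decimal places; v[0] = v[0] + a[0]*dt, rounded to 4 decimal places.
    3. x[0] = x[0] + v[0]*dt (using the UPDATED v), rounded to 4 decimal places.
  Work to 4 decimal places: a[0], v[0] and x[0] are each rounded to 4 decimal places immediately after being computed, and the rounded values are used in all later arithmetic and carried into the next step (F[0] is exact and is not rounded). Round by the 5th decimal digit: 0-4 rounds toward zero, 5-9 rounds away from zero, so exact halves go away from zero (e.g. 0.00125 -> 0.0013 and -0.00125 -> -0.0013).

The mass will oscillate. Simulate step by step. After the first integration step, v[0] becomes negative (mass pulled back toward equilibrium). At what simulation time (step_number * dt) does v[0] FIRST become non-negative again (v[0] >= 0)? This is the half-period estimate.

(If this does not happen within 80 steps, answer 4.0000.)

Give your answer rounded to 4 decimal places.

Step 0: x=[3.7000] v=[0.0000]
Step 1: x=[3.6994] v=[-0.0129]
Step 2: x=[3.6981] v=[-0.0258]
Step 3: x=[3.6962] v=[-0.0386]
Step 4: x=[3.6936] v=[-0.0514]
Step 5: x=[3.6904] v=[-0.0642]
Step 6: x=[3.6866] v=[-0.0769]
Step 7: x=[3.6821] v=[-0.0896]
Step 8: x=[3.6770] v=[-0.1022]
Step 9: x=[3.6713] v=[-0.1147]
Step 10: x=[3.6649] v=[-0.1271]
Step 11: x=[3.6579] v=[-0.1395]
Step 12: x=[3.6503] v=[-0.1518]
Step 13: x=[3.6421] v=[-0.1639]
Step 14: x=[3.6333] v=[-0.1759]
Step 15: x=[3.6239] v=[-0.1878]
Step 16: x=[3.6139] v=[-0.1996]
Step 17: x=[3.6033] v=[-0.2112]
Step 18: x=[3.5922] v=[-0.2227]
Step 19: x=[3.5805] v=[-0.2340]
Step 20: x=[3.5682] v=[-0.2452]
Step 21: x=[3.5554] v=[-0.2562]
Step 22: x=[3.5421] v=[-0.2670]
Step 23: x=[3.5282] v=[-0.2776]
Step 24: x=[3.5138] v=[-0.2880]
Step 25: x=[3.4989] v=[-0.2982]
Step 26: x=[3.4835] v=[-0.3082]
Step 27: x=[3.4676] v=[-0.3180]
Step 28: x=[3.4512] v=[-0.3275]
Step 29: x=[3.4344] v=[-0.3368]
Step 30: x=[3.4171] v=[-0.3459]
Step 31: x=[3.3994] v=[-0.3547]
Step 32: x=[3.3812] v=[-0.3633]
Step 33: x=[3.3626] v=[-0.3716]
Step 34: x=[3.3436] v=[-0.3796]
Step 35: x=[3.3242] v=[-0.3874]
Step 36: x=[3.3045] v=[-0.3949]
Step 37: x=[3.2844] v=[-0.4021]
Step 38: x=[3.2640] v=[-0.4090]
Step 39: x=[3.2432] v=[-0.4156]
Step 40: x=[3.2221] v=[-0.4219]
Step 41: x=[3.2007] v=[-0.4279]
Step 42: x=[3.1790] v=[-0.4336]
Step 43: x=[3.1571] v=[-0.4390]
Step 44: x=[3.1349] v=[-0.4441]
Step 45: x=[3.1125] v=[-0.4489]
Step 46: x=[3.0898] v=[-0.4534]
Step 47: x=[3.0669] v=[-0.4575]
Step 48: x=[3.0438] v=[-0.4613]
Step 49: x=[3.0206] v=[-0.4648]
Step 50: x=[2.9972] v=[-0.4680]
Step 51: x=[2.9737] v=[-0.4708]
Step 52: x=[2.9500] v=[-0.4733]
Step 53: x=[2.9262] v=[-0.4754]
Step 54: x=[2.9023] v=[-0.4772]
Step 55: x=[2.8784] v=[-0.4787]
Step 56: x=[2.8544] v=[-0.4798]
Step 57: x=[2.8304] v=[-0.4806]
Step 58: x=[2.8064] v=[-0.4810]
Step 59: x=[2.7823] v=[-0.4811]
Step 60: x=[2.7583] v=[-0.4808]
Step 61: x=[2.7343] v=[-0.4802]
Step 62: x=[2.7103] v=[-0.4793]
Step 63: x=[2.6864] v=[-0.4780]
Step 64: x=[2.6626] v=[-0.4764]
Step 65: x=[2.6389] v=[-0.4744]
Step 66: x=[2.6153] v=[-0.4721]
Step 67: x=[2.5918] v=[-0.4695]
Step 68: x=[2.5685] v=[-0.4665]
Step 69: x=[2.5453] v=[-0.4632]
Step 70: x=[2.5223] v=[-0.4596]
Step 71: x=[2.4995] v=[-0.4556]
Step 72: x=[2.4769] v=[-0.4513]
Step 73: x=[2.4546] v=[-0.4467]
Step 74: x=[2.4325] v=[-0.4418]
Step 75: x=[2.4107] v=[-0.4366]
Step 76: x=[2.3892] v=[-0.4310]
Step 77: x=[2.3679] v=[-0.4251]
Step 78: x=[2.3470] v=[-0.4189]
Step 79: x=[2.3264] v=[-0.4124]
Step 80: x=[2.3061] v=[-0.4056]
v[0] did not become non-negative within 80 steps; using fallback time=4.0000

Answer: 4.0000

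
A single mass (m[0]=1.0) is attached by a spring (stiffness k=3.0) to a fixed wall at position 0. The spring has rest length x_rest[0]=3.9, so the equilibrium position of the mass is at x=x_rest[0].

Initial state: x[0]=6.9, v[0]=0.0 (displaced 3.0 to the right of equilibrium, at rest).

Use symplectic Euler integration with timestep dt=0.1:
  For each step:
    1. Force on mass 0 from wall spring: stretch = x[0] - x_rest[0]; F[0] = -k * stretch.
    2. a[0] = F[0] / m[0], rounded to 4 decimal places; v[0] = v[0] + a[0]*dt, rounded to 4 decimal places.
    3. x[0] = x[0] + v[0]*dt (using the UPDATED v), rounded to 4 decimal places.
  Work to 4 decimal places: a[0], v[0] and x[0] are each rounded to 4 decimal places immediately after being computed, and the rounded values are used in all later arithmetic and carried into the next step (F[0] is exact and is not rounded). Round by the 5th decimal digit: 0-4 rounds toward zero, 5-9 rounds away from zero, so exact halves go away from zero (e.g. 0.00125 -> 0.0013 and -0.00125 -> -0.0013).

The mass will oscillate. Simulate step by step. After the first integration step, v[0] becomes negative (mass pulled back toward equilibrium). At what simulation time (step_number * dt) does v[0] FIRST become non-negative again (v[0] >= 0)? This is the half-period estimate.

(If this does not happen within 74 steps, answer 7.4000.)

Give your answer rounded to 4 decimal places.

Answer: 1.9000

Derivation:
Step 0: x=[6.9000] v=[0.0000]
Step 1: x=[6.8100] v=[-0.9000]
Step 2: x=[6.6327] v=[-1.7730]
Step 3: x=[6.3734] v=[-2.5928]
Step 4: x=[6.0399] v=[-3.3348]
Step 5: x=[5.6422] v=[-3.9768]
Step 6: x=[5.1923] v=[-4.4995]
Step 7: x=[4.7036] v=[-4.8872]
Step 8: x=[4.1908] v=[-5.1283]
Step 9: x=[3.6693] v=[-5.2155]
Step 10: x=[3.1547] v=[-5.1463]
Step 11: x=[2.6624] v=[-4.9227]
Step 12: x=[2.2073] v=[-4.5514]
Step 13: x=[1.8029] v=[-4.0436]
Step 14: x=[1.4615] v=[-3.4145]
Step 15: x=[1.1932] v=[-2.6830]
Step 16: x=[1.0061] v=[-1.8710]
Step 17: x=[0.9058] v=[-1.0028]
Step 18: x=[0.8954] v=[-0.1045]
Step 19: x=[0.9751] v=[0.7969]
First v>=0 after going negative at step 19, time=1.9000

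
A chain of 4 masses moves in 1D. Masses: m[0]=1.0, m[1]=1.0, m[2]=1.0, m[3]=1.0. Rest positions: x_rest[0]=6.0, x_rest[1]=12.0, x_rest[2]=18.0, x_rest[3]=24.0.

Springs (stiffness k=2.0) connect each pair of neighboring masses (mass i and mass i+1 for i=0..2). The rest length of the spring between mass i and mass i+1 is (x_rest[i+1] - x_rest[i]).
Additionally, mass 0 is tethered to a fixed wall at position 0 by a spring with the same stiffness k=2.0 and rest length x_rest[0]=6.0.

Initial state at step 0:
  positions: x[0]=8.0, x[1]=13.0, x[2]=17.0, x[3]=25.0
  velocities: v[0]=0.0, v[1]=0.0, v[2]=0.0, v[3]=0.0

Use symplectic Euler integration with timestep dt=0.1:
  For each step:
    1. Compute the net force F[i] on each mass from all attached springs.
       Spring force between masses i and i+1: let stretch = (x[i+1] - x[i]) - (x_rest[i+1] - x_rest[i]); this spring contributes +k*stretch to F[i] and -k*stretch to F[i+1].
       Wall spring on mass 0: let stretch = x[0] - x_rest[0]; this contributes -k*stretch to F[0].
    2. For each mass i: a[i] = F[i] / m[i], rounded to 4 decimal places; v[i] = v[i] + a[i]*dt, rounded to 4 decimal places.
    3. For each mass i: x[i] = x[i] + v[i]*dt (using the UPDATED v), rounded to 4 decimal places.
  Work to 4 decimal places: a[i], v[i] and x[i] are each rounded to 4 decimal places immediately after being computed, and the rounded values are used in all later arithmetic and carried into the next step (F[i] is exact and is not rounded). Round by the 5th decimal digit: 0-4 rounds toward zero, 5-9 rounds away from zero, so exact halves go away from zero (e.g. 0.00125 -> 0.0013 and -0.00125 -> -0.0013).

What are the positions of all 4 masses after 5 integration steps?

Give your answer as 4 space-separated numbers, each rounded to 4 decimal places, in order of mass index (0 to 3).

Step 0: x=[8.0000 13.0000 17.0000 25.0000] v=[0.0000 0.0000 0.0000 0.0000]
Step 1: x=[7.9400 12.9800 17.0800 24.9600] v=[-0.6000 -0.2000 0.8000 -0.4000]
Step 2: x=[7.8220 12.9412 17.2356 24.8824] v=[-1.1800 -0.3880 1.5560 -0.7760]
Step 3: x=[7.6499 12.8859 17.4583 24.7719] v=[-1.7206 -0.5530 2.2265 -1.1054]
Step 4: x=[7.4296 12.8173 17.7358 24.6351] v=[-2.2034 -0.6857 2.7747 -1.3681]
Step 5: x=[7.1684 12.7394 18.0529 24.4803] v=[-2.6118 -0.7795 3.1709 -1.5480]

Answer: 7.1684 12.7394 18.0529 24.4803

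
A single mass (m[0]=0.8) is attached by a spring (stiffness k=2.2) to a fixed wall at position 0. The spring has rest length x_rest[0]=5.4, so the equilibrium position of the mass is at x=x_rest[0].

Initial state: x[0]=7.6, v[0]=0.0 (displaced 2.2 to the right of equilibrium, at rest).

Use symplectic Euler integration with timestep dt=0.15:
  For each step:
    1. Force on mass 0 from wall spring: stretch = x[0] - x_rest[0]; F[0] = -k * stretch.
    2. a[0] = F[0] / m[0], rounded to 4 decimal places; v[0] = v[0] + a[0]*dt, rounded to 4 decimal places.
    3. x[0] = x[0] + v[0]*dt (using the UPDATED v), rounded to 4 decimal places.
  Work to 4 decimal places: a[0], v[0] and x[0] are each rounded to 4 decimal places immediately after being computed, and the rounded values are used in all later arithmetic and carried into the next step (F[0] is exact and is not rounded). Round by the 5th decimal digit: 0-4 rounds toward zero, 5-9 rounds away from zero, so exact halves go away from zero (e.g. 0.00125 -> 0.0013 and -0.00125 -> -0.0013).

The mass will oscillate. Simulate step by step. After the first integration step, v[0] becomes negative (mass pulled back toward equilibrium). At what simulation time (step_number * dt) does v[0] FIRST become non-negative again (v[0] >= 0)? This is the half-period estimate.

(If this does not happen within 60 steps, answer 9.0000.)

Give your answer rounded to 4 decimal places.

Step 0: x=[7.6000] v=[0.0000]
Step 1: x=[7.4639] v=[-0.9075]
Step 2: x=[7.2001] v=[-1.7589]
Step 3: x=[6.8249] v=[-2.5014]
Step 4: x=[6.3615] v=[-3.0892]
Step 5: x=[5.8386] v=[-3.4858]
Step 6: x=[5.2886] v=[-3.6667]
Step 7: x=[4.7455] v=[-3.6207]
Step 8: x=[4.2429] v=[-3.3507]
Step 9: x=[3.8119] v=[-2.8734]
Step 10: x=[3.4792] v=[-2.2183]
Step 11: x=[3.2653] v=[-1.4260]
Step 12: x=[3.1835] v=[-0.5454]
Step 13: x=[3.2388] v=[0.3689]
First v>=0 after going negative at step 13, time=1.9500

Answer: 1.9500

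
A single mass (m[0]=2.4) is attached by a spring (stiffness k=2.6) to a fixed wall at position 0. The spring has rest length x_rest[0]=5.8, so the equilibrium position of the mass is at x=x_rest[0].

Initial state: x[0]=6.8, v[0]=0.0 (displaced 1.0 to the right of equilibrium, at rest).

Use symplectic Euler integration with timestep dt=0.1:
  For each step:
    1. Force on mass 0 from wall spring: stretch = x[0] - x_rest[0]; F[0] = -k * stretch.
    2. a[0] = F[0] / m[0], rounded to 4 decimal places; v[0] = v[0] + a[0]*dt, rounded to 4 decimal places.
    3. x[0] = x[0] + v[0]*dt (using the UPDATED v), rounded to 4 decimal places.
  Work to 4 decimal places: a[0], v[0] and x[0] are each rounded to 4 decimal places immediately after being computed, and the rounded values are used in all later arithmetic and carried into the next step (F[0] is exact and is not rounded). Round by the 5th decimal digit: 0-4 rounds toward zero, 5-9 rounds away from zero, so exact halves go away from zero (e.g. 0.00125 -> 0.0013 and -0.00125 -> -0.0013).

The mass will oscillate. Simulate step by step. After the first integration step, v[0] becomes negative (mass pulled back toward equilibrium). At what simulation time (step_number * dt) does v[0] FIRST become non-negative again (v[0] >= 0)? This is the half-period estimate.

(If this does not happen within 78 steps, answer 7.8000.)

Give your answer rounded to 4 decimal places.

Step 0: x=[6.8000] v=[0.0000]
Step 1: x=[6.7892] v=[-0.1083]
Step 2: x=[6.7677] v=[-0.2155]
Step 3: x=[6.7357] v=[-0.3203]
Step 4: x=[6.6935] v=[-0.4217]
Step 5: x=[6.6417] v=[-0.5185]
Step 6: x=[6.5807] v=[-0.6097]
Step 7: x=[6.5113] v=[-0.6943]
Step 8: x=[6.4342] v=[-0.7714]
Step 9: x=[6.3502] v=[-0.8401]
Step 10: x=[6.2602] v=[-0.8997]
Step 11: x=[6.1652] v=[-0.9496]
Step 12: x=[6.0663] v=[-0.9892]
Step 13: x=[5.9645] v=[-1.0181]
Step 14: x=[5.8609] v=[-1.0359]
Step 15: x=[5.7567] v=[-1.0425]
Step 16: x=[5.6529] v=[-1.0378]
Step 17: x=[5.5507] v=[-1.0219]
Step 18: x=[5.4512] v=[-0.9949]
Step 19: x=[5.3555] v=[-0.9571]
Step 20: x=[5.2646] v=[-0.9090]
Step 21: x=[5.1795] v=[-0.8510]
Step 22: x=[5.1011] v=[-0.7838]
Step 23: x=[5.0303] v=[-0.7081]
Step 24: x=[4.9678] v=[-0.6247]
Step 25: x=[4.9144] v=[-0.5345]
Step 26: x=[4.8705] v=[-0.4386]
Step 27: x=[4.8367] v=[-0.3379]
Step 28: x=[4.8134] v=[-0.2335]
Step 29: x=[4.8007] v=[-0.1266]
Step 30: x=[4.7989] v=[-0.0183]
Step 31: x=[4.8079] v=[0.0902]
First v>=0 after going negative at step 31, time=3.1000

Answer: 3.1000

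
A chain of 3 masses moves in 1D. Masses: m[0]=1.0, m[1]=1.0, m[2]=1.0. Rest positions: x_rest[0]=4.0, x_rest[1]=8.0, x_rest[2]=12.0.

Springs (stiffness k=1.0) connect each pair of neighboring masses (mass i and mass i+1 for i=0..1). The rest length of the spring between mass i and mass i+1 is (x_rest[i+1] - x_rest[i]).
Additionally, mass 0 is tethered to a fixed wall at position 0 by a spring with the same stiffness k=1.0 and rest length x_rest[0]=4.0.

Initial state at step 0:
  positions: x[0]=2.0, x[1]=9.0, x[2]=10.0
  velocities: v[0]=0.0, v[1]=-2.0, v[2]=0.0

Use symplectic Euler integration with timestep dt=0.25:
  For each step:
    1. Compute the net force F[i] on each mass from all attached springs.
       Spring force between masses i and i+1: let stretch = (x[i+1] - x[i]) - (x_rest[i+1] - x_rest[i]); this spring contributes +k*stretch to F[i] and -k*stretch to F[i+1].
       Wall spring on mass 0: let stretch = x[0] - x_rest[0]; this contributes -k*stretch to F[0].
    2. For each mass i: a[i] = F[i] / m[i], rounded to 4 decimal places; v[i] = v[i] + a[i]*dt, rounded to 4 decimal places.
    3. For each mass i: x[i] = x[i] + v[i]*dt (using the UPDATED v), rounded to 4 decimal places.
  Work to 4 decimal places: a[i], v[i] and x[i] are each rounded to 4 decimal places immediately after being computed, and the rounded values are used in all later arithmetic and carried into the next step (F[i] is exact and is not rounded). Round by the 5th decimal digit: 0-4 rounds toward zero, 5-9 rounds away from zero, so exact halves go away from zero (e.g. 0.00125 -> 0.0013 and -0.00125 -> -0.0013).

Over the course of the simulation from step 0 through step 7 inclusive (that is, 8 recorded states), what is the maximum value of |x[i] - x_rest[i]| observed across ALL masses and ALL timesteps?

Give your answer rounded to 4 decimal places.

Answer: 3.9912

Derivation:
Step 0: x=[2.0000 9.0000 10.0000] v=[0.0000 -2.0000 0.0000]
Step 1: x=[2.3125 8.1250 10.1875] v=[1.2500 -3.5000 0.7500]
Step 2: x=[2.8438 7.0156 10.4961] v=[2.1250 -4.4375 1.2344]
Step 3: x=[3.4581 5.8630 10.8372] v=[2.4570 -4.6103 1.3643]
Step 4: x=[4.0065 4.8710 11.1174] v=[2.1937 -3.9680 1.1208]
Step 5: x=[4.3586 4.2154 11.2572] v=[1.4082 -2.6225 0.5592]
Step 6: x=[4.4293 4.0088 11.2069] v=[0.2828 -0.8263 -0.2013]
Step 7: x=[4.1969 4.2784 10.9567] v=[-0.9297 1.0784 -1.0008]
Max displacement = 3.9912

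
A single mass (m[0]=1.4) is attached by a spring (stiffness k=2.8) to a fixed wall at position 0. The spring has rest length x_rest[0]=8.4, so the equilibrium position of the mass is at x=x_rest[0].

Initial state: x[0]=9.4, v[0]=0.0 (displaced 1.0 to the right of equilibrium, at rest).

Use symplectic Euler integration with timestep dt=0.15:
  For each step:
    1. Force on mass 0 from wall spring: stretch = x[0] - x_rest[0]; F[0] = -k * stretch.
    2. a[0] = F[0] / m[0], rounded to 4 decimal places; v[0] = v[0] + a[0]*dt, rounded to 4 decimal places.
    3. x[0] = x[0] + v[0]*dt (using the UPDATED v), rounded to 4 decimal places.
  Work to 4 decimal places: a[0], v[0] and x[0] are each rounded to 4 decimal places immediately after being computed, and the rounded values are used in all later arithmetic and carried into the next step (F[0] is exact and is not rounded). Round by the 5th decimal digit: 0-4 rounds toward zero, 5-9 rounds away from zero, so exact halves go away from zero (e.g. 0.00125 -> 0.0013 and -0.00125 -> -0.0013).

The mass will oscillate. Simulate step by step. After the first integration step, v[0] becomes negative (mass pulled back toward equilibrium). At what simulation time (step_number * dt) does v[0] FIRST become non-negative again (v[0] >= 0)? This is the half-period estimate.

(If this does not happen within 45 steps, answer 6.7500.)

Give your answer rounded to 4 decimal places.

Answer: 2.2500

Derivation:
Step 0: x=[9.4000] v=[0.0000]
Step 1: x=[9.3550] v=[-0.3000]
Step 2: x=[9.2670] v=[-0.5865]
Step 3: x=[9.1400] v=[-0.8466]
Step 4: x=[8.9797] v=[-1.0686]
Step 5: x=[8.7933] v=[-1.2425]
Step 6: x=[8.5892] v=[-1.3605]
Step 7: x=[8.3766] v=[-1.4173]
Step 8: x=[8.1651] v=[-1.4103]
Step 9: x=[7.9641] v=[-1.3398]
Step 10: x=[7.7828] v=[-1.2090]
Step 11: x=[7.6292] v=[-1.0238]
Step 12: x=[7.5103] v=[-0.7926]
Step 13: x=[7.4314] v=[-0.5257]
Step 14: x=[7.3961] v=[-0.2351]
Step 15: x=[7.4060] v=[0.0661]
First v>=0 after going negative at step 15, time=2.2500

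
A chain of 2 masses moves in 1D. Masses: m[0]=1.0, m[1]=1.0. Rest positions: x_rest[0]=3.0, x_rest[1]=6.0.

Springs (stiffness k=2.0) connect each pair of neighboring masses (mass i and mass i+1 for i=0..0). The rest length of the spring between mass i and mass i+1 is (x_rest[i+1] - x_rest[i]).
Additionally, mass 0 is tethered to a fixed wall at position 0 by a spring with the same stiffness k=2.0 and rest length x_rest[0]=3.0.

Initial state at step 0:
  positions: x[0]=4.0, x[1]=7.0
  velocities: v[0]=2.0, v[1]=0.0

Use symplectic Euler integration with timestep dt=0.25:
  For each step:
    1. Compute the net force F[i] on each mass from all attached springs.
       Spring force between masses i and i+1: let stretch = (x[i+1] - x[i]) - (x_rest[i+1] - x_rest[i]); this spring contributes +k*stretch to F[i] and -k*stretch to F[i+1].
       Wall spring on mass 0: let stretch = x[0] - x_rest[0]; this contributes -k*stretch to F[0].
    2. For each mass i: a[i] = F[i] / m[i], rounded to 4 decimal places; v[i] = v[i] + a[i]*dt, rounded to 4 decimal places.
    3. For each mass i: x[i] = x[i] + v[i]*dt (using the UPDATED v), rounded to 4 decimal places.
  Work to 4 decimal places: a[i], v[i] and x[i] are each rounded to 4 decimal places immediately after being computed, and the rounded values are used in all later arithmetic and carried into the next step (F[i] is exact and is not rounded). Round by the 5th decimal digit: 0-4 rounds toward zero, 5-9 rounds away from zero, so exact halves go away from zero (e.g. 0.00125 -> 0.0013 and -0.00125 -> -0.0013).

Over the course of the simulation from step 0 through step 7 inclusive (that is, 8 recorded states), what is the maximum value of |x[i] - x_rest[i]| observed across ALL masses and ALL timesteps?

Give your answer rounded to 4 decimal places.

Step 0: x=[4.0000 7.0000] v=[2.0000 0.0000]
Step 1: x=[4.3750 7.0000] v=[1.5000 0.0000]
Step 2: x=[4.5313 7.0469] v=[0.6250 0.1875]
Step 3: x=[4.4356 7.1543] v=[-0.3829 0.4297]
Step 4: x=[4.1253 7.2969] v=[-1.2414 0.5704]
Step 5: x=[3.6957 7.4181] v=[-1.7183 0.4846]
Step 6: x=[3.2695 7.4490] v=[-1.7050 0.1234]
Step 7: x=[2.9570 7.3324] v=[-1.2500 -0.4664]
Max displacement = 1.5313

Answer: 1.5313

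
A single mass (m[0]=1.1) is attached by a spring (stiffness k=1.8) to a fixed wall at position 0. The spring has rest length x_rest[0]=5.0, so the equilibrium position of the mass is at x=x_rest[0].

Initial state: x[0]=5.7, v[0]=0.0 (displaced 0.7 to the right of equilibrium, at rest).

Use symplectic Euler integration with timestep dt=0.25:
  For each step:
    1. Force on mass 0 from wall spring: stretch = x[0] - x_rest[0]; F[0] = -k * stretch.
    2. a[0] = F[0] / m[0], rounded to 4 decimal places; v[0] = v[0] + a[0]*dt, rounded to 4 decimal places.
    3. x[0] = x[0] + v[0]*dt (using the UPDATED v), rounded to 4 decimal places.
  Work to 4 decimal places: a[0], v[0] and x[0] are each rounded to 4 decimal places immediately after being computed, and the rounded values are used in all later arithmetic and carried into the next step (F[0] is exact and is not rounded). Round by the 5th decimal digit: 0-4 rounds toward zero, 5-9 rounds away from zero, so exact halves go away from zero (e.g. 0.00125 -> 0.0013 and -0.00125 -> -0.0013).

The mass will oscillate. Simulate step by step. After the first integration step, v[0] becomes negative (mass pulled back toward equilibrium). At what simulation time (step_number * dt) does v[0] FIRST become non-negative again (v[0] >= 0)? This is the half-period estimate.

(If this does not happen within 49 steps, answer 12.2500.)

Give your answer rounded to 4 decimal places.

Answer: 2.5000

Derivation:
Step 0: x=[5.7000] v=[0.0000]
Step 1: x=[5.6284] v=[-0.2864]
Step 2: x=[5.4925] v=[-0.5435]
Step 3: x=[5.3063] v=[-0.7450]
Step 4: x=[5.0887] v=[-0.8703]
Step 5: x=[4.8621] v=[-0.9066]
Step 6: x=[4.6496] v=[-0.8502]
Step 7: x=[4.4729] v=[-0.7069]
Step 8: x=[4.3501] v=[-0.4913]
Step 9: x=[4.2938] v=[-0.2254]
Step 10: x=[4.3097] v=[0.0635]
First v>=0 after going negative at step 10, time=2.5000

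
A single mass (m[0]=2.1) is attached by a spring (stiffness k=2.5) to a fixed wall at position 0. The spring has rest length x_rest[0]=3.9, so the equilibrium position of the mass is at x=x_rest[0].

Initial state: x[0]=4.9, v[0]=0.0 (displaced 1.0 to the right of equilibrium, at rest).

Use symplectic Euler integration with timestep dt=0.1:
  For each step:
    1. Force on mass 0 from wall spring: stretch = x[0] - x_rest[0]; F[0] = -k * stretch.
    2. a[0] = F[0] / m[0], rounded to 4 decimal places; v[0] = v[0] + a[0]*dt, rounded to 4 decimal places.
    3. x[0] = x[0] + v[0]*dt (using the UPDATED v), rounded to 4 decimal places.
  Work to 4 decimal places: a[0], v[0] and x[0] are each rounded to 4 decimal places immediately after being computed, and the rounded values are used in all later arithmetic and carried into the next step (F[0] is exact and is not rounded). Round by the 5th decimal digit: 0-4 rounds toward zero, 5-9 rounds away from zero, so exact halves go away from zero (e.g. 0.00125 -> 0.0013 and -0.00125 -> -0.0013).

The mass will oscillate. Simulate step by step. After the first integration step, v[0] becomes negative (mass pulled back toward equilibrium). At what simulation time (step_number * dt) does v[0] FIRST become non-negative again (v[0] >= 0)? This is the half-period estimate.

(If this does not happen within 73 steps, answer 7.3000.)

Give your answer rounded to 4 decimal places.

Answer: 2.9000

Derivation:
Step 0: x=[4.9000] v=[0.0000]
Step 1: x=[4.8881] v=[-0.1191]
Step 2: x=[4.8644] v=[-0.2367]
Step 3: x=[4.8293] v=[-0.3515]
Step 4: x=[4.7831] v=[-0.4621]
Step 5: x=[4.7264] v=[-0.5672]
Step 6: x=[4.6598] v=[-0.6656]
Step 7: x=[4.5842] v=[-0.7561]
Step 8: x=[4.5004] v=[-0.8376]
Step 9: x=[4.4095] v=[-0.9091]
Step 10: x=[4.3125] v=[-0.9698]
Step 11: x=[4.2106] v=[-1.0189]
Step 12: x=[4.1050] v=[-1.0559]
Step 13: x=[3.9970] v=[-1.0803]
Step 14: x=[3.8878] v=[-1.0919]
Step 15: x=[3.7788] v=[-1.0905]
Step 16: x=[3.6712] v=[-1.0761]
Step 17: x=[3.5663] v=[-1.0489]
Step 18: x=[3.4654] v=[-1.0092]
Step 19: x=[3.3697] v=[-0.9575]
Step 20: x=[3.2803] v=[-0.8944]
Step 21: x=[3.1982] v=[-0.8206]
Step 22: x=[3.1245] v=[-0.7371]
Step 23: x=[3.0600] v=[-0.6448]
Step 24: x=[3.0055] v=[-0.5448]
Step 25: x=[2.9617] v=[-0.4383]
Step 26: x=[2.9290] v=[-0.3266]
Step 27: x=[2.9079] v=[-0.2110]
Step 28: x=[2.8986] v=[-0.0929]
Step 29: x=[2.9012] v=[0.0263]
First v>=0 after going negative at step 29, time=2.9000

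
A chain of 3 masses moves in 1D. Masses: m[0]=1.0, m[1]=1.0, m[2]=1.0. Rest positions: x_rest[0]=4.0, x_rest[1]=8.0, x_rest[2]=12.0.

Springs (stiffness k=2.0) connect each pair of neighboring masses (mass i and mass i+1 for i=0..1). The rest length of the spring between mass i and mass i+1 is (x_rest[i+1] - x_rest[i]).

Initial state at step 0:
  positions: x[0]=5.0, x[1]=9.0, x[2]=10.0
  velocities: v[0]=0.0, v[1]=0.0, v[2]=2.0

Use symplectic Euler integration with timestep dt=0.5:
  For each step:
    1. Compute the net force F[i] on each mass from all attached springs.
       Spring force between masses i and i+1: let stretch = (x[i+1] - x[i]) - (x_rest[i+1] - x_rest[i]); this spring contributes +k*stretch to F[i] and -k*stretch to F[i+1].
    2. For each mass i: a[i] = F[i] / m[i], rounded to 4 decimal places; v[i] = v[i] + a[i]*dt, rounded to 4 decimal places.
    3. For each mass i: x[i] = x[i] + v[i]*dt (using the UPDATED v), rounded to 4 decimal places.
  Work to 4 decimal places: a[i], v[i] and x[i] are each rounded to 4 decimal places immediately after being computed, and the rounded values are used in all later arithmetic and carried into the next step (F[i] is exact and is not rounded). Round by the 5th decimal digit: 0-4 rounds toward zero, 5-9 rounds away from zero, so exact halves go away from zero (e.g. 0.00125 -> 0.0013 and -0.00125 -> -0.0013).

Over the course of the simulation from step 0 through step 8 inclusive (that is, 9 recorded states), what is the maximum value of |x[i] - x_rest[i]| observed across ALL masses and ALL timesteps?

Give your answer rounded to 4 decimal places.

Step 0: x=[5.0000 9.0000 10.0000] v=[0.0000 0.0000 2.0000]
Step 1: x=[5.0000 7.5000 12.5000] v=[0.0000 -3.0000 5.0000]
Step 2: x=[4.2500 7.2500 14.5000] v=[-1.5000 -0.5000 4.0000]
Step 3: x=[3.0000 9.1250 14.8750] v=[-2.5000 3.7500 0.7500]
Step 4: x=[2.8125 10.8125 14.3750] v=[-0.3750 3.3750 -1.0000]
Step 5: x=[4.6250 10.2813 14.0938] v=[3.6250 -1.0625 -0.5625]
Step 6: x=[7.2657 8.8282 13.9063] v=[5.2813 -2.9063 -0.3750]
Step 7: x=[8.6876 9.1329 13.1798] v=[2.8438 0.6093 -1.4531]
Step 8: x=[8.3322 11.2384 12.4298] v=[-0.7109 4.2109 -1.5000]
Max displacement = 4.6876

Answer: 4.6876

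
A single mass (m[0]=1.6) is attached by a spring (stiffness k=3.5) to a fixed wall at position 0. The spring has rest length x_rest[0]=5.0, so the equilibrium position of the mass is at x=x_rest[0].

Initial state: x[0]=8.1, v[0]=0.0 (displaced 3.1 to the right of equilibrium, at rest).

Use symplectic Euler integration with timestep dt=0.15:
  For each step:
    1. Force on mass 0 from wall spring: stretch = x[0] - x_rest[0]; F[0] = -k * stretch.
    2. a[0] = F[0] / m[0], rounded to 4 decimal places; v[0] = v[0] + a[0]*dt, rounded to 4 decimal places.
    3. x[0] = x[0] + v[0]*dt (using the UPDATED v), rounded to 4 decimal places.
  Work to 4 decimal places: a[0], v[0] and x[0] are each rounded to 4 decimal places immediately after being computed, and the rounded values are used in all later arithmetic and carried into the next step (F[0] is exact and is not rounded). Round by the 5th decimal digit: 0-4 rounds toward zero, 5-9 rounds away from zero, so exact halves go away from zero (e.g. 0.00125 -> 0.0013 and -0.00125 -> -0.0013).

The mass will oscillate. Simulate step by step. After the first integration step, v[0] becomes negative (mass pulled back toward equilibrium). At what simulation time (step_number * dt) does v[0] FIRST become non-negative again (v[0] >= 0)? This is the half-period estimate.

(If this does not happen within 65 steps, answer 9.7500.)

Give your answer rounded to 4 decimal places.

Step 0: x=[8.1000] v=[0.0000]
Step 1: x=[7.9474] v=[-1.0172]
Step 2: x=[7.6498] v=[-1.9843]
Step 3: x=[7.2217] v=[-2.8538]
Step 4: x=[6.6843] v=[-3.5828]
Step 5: x=[6.0640] v=[-4.1355]
Step 6: x=[5.3913] v=[-4.4846]
Step 7: x=[4.6994] v=[-4.6130]
Step 8: x=[4.0222] v=[-4.5144]
Step 9: x=[3.3932] v=[-4.1936]
Step 10: x=[2.8432] v=[-3.6664]
Step 11: x=[2.3994] v=[-2.9587]
Step 12: x=[2.0836] v=[-2.1054]
Step 13: x=[1.9113] v=[-1.1485]
Step 14: x=[1.8911] v=[-0.1350]
Step 15: x=[2.0239] v=[0.8851]
First v>=0 after going negative at step 15, time=2.2500

Answer: 2.2500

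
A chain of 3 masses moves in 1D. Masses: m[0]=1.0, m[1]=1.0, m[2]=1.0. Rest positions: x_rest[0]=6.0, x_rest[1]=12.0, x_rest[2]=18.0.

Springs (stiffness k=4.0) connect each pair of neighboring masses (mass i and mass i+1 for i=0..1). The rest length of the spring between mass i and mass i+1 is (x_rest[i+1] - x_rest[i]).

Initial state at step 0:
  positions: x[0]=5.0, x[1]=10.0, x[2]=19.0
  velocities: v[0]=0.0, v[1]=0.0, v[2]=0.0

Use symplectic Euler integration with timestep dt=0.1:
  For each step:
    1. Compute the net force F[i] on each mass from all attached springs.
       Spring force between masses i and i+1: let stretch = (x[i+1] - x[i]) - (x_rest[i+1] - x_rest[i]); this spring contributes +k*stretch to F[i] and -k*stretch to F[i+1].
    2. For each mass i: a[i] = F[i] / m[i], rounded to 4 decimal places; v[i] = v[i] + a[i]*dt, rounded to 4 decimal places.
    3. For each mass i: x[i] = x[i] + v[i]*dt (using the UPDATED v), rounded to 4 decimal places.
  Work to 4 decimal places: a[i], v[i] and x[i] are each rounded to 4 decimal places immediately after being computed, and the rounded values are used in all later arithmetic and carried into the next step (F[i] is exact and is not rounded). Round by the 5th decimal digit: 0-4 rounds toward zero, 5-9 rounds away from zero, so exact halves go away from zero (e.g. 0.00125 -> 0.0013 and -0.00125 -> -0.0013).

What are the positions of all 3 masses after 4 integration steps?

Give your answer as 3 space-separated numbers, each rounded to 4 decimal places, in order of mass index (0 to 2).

Step 0: x=[5.0000 10.0000 19.0000] v=[0.0000 0.0000 0.0000]
Step 1: x=[4.9600 10.1600 18.8800] v=[-0.4000 1.6000 -1.2000]
Step 2: x=[4.8880 10.4608 18.6512] v=[-0.7200 3.0080 -2.2880]
Step 3: x=[4.7989 10.8663 18.3348] v=[-0.8909 4.0550 -3.1642]
Step 4: x=[4.7125 11.3278 17.9596] v=[-0.8639 4.6154 -3.7516]

Answer: 4.7125 11.3278 17.9596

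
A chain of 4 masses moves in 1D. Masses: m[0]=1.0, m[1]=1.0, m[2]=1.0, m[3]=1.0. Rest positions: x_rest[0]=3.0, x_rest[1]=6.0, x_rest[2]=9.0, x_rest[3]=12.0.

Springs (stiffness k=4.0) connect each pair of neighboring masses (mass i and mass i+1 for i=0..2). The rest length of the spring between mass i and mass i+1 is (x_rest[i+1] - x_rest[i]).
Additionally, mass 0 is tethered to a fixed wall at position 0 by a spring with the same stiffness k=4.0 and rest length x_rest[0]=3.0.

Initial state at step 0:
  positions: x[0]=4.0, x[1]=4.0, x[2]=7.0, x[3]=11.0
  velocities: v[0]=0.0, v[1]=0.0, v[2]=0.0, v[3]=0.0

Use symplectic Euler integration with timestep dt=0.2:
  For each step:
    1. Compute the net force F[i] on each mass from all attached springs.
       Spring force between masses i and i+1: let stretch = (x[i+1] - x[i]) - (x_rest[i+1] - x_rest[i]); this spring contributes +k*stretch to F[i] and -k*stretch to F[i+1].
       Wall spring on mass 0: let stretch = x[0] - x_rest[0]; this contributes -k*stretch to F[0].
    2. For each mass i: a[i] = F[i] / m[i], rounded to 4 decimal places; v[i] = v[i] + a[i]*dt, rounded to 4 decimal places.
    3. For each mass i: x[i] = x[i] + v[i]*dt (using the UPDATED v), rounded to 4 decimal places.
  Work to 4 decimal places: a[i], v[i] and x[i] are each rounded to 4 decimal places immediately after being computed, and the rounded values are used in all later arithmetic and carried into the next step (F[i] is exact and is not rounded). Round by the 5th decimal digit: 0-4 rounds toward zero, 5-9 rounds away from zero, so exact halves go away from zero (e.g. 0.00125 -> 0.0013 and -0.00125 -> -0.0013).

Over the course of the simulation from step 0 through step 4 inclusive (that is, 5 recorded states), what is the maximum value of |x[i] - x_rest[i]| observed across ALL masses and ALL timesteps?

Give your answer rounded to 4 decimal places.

Step 0: x=[4.0000 4.0000 7.0000 11.0000] v=[0.0000 0.0000 0.0000 0.0000]
Step 1: x=[3.3600 4.4800 7.1600 10.8400] v=[-3.2000 2.4000 0.8000 -0.8000]
Step 2: x=[2.3616 5.2096 7.4800 10.5712] v=[-4.9920 3.6480 1.6000 -1.3440]
Step 3: x=[1.4410 5.8468 7.9313 10.2878] v=[-4.6029 3.1859 2.2566 -1.4170]
Step 4: x=[0.9948 6.1126 8.4261 10.1074] v=[-2.2311 1.3289 2.4742 -0.9022]
Max displacement = 2.0052

Answer: 2.0052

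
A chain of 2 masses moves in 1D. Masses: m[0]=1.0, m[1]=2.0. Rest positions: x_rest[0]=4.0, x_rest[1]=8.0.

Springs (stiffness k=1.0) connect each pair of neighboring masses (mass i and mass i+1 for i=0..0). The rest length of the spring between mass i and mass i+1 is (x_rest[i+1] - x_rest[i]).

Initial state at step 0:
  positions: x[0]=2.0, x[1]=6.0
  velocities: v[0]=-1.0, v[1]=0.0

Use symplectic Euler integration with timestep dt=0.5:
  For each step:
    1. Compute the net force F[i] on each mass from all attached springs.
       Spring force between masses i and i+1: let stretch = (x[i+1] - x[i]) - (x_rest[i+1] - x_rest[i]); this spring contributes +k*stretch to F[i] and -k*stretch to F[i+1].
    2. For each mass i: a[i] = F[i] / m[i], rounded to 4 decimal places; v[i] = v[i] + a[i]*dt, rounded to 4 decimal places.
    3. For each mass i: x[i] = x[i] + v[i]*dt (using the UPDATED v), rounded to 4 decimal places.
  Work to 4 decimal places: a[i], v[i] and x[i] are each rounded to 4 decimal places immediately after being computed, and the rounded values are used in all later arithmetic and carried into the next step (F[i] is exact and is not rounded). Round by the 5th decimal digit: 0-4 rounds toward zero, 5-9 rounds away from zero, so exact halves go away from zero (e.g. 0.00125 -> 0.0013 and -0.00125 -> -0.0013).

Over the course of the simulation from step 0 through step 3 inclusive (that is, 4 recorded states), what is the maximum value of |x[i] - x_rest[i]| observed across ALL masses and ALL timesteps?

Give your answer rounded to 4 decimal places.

Step 0: x=[2.0000 6.0000] v=[-1.0000 0.0000]
Step 1: x=[1.5000 6.0000] v=[-1.0000 0.0000]
Step 2: x=[1.1250 5.9375] v=[-0.7500 -0.1250]
Step 3: x=[0.9531 5.7734] v=[-0.3438 -0.3282]
Max displacement = 3.0469

Answer: 3.0469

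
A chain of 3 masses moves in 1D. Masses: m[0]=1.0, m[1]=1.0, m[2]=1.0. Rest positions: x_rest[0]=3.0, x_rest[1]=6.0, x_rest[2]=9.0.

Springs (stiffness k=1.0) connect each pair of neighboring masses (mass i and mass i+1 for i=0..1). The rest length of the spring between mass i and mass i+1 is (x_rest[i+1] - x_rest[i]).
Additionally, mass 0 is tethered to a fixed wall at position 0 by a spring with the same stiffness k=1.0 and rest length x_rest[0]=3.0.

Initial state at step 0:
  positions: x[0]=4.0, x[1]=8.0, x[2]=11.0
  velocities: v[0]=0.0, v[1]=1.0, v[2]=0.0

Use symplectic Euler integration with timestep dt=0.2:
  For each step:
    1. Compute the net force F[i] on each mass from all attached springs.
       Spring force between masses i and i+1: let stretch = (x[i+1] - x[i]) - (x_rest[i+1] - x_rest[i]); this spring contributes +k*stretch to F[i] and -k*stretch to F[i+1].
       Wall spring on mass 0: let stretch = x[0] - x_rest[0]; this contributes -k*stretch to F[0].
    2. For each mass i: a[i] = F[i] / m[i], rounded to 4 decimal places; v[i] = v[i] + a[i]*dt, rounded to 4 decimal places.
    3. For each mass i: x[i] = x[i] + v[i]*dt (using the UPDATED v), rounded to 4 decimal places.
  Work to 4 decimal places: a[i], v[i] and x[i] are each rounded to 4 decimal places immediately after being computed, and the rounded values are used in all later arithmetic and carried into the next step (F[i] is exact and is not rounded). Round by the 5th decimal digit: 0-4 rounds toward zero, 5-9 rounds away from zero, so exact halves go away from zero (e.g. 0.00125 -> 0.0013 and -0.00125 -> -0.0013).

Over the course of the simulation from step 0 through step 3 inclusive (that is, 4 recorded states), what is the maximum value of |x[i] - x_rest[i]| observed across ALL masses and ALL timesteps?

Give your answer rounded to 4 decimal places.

Answer: 2.3135

Derivation:
Step 0: x=[4.0000 8.0000 11.0000] v=[0.0000 1.0000 0.0000]
Step 1: x=[4.0000 8.1600 11.0000] v=[0.0000 0.8000 0.0000]
Step 2: x=[4.0064 8.2672 11.0064] v=[0.0320 0.5360 0.0320]
Step 3: x=[4.0230 8.3135 11.0232] v=[0.0829 0.2317 0.0842]
Max displacement = 2.3135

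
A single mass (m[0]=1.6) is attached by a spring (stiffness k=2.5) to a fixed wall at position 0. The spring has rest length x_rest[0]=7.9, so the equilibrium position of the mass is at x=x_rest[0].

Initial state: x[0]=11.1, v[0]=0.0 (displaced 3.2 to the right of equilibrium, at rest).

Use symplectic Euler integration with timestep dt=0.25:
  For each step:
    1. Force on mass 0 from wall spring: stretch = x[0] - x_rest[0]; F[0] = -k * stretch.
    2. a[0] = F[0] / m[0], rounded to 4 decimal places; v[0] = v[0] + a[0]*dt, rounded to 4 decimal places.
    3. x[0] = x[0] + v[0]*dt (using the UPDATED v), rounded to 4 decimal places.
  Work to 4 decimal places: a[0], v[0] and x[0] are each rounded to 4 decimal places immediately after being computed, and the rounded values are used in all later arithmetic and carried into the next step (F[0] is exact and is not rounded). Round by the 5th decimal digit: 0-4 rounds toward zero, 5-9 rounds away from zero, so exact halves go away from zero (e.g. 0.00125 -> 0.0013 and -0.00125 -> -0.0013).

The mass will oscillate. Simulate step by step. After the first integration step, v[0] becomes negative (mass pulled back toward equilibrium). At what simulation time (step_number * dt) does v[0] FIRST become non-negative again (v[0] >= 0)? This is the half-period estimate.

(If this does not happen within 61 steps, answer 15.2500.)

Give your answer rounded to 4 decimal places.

Answer: 2.7500

Derivation:
Step 0: x=[11.1000] v=[0.0000]
Step 1: x=[10.7875] v=[-1.2500]
Step 2: x=[10.1930] v=[-2.3779]
Step 3: x=[9.3746] v=[-3.2736]
Step 4: x=[8.4122] v=[-3.8496]
Step 5: x=[7.3998] v=[-4.0497]
Step 6: x=[6.4362] v=[-3.8543]
Step 7: x=[5.6156] v=[-3.2825]
Step 8: x=[5.0181] v=[-2.3902]
Step 9: x=[4.7020] v=[-1.2645]
Step 10: x=[4.6982] v=[-0.0153]
Step 11: x=[5.0071] v=[1.2354]
First v>=0 after going negative at step 11, time=2.7500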